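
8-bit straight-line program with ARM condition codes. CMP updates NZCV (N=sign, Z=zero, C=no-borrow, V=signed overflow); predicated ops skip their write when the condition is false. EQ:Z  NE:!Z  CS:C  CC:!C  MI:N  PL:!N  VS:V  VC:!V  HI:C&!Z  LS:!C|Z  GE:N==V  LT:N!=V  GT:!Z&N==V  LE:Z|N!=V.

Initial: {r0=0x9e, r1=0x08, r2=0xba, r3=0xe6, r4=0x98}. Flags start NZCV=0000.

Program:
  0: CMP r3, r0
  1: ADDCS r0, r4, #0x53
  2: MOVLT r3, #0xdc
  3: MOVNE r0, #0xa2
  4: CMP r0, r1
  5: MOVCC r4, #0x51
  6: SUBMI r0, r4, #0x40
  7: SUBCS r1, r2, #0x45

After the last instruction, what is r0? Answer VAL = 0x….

[0] flags=0010 → (cmp)
[1] flags=0010 CS?T → r0=0xeb
[2] flags=0010 LT?F → skip
[3] flags=0010 NE?T → r0=0xa2
[4] flags=1010 → (cmp)
[5] flags=1010 CC?F → skip
[6] flags=1010 MI?T → r0=0x58
[7] flags=1010 CS?T → r1=0x75

VAL = 0x58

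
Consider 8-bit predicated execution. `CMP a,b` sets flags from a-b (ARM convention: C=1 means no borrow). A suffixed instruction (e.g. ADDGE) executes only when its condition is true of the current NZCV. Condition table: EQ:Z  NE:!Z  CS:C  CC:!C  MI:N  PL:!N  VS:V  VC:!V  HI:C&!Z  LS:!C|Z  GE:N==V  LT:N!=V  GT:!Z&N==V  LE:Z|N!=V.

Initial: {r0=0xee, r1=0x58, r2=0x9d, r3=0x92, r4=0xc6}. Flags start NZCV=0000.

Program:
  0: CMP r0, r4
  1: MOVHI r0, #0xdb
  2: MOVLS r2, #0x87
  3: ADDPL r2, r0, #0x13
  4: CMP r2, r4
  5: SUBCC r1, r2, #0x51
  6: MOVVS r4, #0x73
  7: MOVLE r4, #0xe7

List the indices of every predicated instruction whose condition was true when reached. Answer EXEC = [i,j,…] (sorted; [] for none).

EXEC = [1,3]

[0] flags=0010 → (cmp)
[1] flags=0010 HI?T → r0=0xdb
[2] flags=0010 LS?F → skip
[3] flags=0010 PL?T → r2=0xee
[4] flags=0010 → (cmp)
[5] flags=0010 CC?F → skip
[6] flags=0010 VS?F → skip
[7] flags=0010 LE?F → skip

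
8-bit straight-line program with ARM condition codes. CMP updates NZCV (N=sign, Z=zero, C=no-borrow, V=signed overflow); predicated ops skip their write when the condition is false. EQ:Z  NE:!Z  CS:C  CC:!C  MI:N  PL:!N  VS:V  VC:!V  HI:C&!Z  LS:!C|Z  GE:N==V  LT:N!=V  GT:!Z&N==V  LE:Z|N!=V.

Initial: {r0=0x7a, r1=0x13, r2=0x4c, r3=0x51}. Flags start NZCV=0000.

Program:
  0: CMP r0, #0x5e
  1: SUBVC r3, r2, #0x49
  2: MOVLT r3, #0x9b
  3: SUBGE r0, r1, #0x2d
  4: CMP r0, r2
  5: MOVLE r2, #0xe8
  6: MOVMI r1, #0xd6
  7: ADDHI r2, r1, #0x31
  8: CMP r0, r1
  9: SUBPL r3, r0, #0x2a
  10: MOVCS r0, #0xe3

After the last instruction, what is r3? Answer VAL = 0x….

VAL = 0xbc

0: ✓ CMP  NZCV=0010
1: ✓ SUBVC  r3←0x03
2: · MOVLT
3: ✓ SUBGE  r0←0xe6
4: ✓ CMP  NZCV=1010
5: ✓ MOVLE  r2←0xe8
6: ✓ MOVMI  r1←0xd6
7: ✓ ADDHI  r2←0x07
8: ✓ CMP  NZCV=0010
9: ✓ SUBPL  r3←0xbc
10: ✓ MOVCS  r0←0xe3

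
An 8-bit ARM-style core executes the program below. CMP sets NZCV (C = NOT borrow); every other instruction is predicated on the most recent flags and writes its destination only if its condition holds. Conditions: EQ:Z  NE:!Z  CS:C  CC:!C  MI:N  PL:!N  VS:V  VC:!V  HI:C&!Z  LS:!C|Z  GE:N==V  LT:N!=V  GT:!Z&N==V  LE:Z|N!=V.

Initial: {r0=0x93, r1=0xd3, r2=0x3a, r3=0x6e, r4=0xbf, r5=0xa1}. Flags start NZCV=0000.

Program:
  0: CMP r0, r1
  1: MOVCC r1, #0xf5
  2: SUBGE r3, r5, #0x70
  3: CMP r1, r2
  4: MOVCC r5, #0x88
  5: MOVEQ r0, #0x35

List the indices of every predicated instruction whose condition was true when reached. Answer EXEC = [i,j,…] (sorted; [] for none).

0: ✓ CMP  NZCV=1000
1: ✓ MOVCC  r1←0xf5
2: · SUBGE
3: ✓ CMP  NZCV=1010
4: · MOVCC
5: · MOVEQ

EXEC = [1]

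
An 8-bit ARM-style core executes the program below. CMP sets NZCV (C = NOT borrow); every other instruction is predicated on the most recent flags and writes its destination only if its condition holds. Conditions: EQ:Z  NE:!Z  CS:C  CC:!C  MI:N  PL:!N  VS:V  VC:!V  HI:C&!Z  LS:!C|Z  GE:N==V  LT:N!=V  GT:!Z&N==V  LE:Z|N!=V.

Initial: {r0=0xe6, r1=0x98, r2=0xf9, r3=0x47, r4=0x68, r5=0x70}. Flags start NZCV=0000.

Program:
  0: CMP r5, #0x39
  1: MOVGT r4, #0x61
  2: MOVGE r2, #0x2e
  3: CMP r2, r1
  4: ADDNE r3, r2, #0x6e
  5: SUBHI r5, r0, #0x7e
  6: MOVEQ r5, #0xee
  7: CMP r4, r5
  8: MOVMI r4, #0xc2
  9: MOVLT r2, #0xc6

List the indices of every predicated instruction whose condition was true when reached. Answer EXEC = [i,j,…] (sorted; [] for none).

0: ✓ CMP  NZCV=0010
1: ✓ MOVGT  r4←0x61
2: ✓ MOVGE  r2←0x2e
3: ✓ CMP  NZCV=1001
4: ✓ ADDNE  r3←0x9c
5: · SUBHI
6: · MOVEQ
7: ✓ CMP  NZCV=1000
8: ✓ MOVMI  r4←0xc2
9: ✓ MOVLT  r2←0xc6

EXEC = [1,2,4,8,9]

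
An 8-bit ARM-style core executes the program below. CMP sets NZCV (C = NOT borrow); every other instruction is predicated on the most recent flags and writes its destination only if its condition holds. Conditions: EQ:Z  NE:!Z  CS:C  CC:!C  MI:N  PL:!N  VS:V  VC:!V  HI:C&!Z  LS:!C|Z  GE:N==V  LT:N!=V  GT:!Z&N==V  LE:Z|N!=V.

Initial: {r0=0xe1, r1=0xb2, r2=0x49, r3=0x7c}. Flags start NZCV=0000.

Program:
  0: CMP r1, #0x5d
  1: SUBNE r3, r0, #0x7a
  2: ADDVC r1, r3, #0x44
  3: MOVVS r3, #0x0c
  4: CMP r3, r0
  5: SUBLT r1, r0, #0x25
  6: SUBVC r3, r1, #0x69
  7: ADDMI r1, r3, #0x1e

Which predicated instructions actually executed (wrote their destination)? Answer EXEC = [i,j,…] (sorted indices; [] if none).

0: ✓ CMP  NZCV=0011
1: ✓ SUBNE  r3←0x67
2: · ADDVC
3: ✓ MOVVS  r3←0x0c
4: ✓ CMP  NZCV=0000
5: · SUBLT
6: ✓ SUBVC  r3←0x49
7: · ADDMI

EXEC = [1,3,6]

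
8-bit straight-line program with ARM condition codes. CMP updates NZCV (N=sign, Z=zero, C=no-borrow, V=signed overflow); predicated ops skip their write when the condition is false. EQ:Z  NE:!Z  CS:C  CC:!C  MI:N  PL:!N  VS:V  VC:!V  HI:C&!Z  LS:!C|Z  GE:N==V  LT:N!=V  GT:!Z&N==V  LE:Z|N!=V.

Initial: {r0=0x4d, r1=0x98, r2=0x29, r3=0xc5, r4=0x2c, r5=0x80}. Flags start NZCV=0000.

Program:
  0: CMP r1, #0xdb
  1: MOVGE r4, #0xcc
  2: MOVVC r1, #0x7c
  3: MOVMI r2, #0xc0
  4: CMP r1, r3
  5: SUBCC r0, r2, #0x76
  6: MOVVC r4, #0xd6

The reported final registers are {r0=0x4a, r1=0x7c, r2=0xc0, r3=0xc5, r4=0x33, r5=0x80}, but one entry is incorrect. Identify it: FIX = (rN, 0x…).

[0] flags=1000 → (cmp)
[1] flags=1000 GE?F → skip
[2] flags=1000 VC?T → r1=0x7c
[3] flags=1000 MI?T → r2=0xc0
[4] flags=1001 → (cmp)
[5] flags=1001 CC?T → r0=0x4a
[6] flags=1001 VC?F → skip

FIX = (r4, 0x2c)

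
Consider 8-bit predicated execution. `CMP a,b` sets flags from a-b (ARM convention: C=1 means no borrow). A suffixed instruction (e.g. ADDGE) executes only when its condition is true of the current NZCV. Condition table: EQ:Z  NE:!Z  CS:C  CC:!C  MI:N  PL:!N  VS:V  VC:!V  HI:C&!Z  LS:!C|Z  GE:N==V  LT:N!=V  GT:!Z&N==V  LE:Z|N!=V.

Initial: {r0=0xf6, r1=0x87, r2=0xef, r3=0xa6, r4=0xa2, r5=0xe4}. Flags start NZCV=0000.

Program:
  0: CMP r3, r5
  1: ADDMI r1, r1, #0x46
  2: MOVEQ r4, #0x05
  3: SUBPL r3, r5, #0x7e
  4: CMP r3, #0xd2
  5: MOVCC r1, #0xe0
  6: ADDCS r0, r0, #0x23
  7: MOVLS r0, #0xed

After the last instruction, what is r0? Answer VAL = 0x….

[0] flags=1000 → (cmp)
[1] flags=1000 MI?T → r1=0xcd
[2] flags=1000 EQ?F → skip
[3] flags=1000 PL?F → skip
[4] flags=1000 → (cmp)
[5] flags=1000 CC?T → r1=0xe0
[6] flags=1000 CS?F → skip
[7] flags=1000 LS?T → r0=0xed

VAL = 0xed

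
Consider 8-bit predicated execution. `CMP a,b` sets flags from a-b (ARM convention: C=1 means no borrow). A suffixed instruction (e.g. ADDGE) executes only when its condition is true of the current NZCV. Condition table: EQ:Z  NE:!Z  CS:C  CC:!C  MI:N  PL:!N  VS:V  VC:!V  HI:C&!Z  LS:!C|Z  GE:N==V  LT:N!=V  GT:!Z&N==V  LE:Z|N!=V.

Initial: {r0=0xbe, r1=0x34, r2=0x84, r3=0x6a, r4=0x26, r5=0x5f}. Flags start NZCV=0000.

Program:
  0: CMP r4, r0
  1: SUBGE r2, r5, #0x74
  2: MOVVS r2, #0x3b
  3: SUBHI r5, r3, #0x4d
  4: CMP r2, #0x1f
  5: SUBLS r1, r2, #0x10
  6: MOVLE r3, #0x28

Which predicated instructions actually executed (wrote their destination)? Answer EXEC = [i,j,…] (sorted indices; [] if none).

EXEC = [1,6]

0: ✓ CMP  NZCV=0000
1: ✓ SUBGE  r2←0xeb
2: · MOVVS
3: · SUBHI
4: ✓ CMP  NZCV=1010
5: · SUBLS
6: ✓ MOVLE  r3←0x28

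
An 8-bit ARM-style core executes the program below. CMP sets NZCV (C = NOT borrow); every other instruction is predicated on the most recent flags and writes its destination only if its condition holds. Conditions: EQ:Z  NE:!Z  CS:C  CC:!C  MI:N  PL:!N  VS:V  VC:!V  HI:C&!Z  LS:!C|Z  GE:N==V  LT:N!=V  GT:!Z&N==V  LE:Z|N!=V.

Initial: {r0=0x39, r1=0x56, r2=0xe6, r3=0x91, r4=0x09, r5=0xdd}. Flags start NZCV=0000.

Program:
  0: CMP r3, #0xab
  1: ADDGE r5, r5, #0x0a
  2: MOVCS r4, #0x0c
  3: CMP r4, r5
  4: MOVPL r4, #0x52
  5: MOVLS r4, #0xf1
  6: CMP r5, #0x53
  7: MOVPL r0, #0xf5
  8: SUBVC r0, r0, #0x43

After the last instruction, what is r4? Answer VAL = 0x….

VAL = 0xf1

[0] flags=1000 → (cmp)
[1] flags=1000 GE?F → skip
[2] flags=1000 CS?F → skip
[3] flags=0000 → (cmp)
[4] flags=0000 PL?T → r4=0x52
[5] flags=0000 LS?T → r4=0xf1
[6] flags=1010 → (cmp)
[7] flags=1010 PL?F → skip
[8] flags=1010 VC?T → r0=0xf6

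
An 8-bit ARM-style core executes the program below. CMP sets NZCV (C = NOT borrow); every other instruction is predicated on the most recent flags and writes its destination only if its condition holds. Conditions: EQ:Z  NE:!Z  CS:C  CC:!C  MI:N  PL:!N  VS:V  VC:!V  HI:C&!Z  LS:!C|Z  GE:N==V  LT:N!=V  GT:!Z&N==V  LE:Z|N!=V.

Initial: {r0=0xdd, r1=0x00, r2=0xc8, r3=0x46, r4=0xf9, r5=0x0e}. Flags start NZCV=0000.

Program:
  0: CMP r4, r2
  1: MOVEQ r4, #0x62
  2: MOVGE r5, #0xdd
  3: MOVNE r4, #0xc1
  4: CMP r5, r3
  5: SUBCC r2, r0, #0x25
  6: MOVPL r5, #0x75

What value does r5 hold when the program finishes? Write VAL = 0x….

VAL = 0xdd

0: ✓ CMP  NZCV=0010
1: · MOVEQ
2: ✓ MOVGE  r5←0xdd
3: ✓ MOVNE  r4←0xc1
4: ✓ CMP  NZCV=1010
5: · SUBCC
6: · MOVPL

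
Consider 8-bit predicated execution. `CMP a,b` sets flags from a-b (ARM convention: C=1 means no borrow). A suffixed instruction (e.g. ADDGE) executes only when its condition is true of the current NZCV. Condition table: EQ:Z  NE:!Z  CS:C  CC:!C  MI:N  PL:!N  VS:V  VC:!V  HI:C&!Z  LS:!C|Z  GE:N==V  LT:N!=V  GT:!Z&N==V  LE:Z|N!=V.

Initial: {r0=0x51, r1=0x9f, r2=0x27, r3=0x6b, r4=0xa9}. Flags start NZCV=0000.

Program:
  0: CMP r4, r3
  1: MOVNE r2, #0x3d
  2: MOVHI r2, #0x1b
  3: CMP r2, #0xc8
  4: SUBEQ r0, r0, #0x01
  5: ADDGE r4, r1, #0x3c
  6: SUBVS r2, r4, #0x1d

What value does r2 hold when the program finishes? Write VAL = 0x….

0: ✓ CMP  NZCV=0011
1: ✓ MOVNE  r2←0x3d
2: ✓ MOVHI  r2←0x1b
3: ✓ CMP  NZCV=0000
4: · SUBEQ
5: ✓ ADDGE  r4←0xdb
6: · SUBVS

VAL = 0x1b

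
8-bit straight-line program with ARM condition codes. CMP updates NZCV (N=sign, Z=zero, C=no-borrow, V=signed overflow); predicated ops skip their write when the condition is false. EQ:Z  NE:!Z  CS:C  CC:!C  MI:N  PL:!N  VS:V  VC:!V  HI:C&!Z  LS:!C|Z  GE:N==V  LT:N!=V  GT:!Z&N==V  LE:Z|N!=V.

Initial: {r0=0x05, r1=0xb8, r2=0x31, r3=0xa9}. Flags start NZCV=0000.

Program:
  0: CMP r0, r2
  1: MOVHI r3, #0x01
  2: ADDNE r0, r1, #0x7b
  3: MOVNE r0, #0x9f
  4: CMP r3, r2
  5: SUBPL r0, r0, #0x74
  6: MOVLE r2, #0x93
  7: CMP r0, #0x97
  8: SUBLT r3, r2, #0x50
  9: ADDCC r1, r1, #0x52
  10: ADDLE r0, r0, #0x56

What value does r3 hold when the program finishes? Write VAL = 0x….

VAL = 0xa9

0: ✓ CMP  NZCV=1000
1: · MOVHI
2: ✓ ADDNE  r0←0x33
3: ✓ MOVNE  r0←0x9f
4: ✓ CMP  NZCV=0011
5: ✓ SUBPL  r0←0x2b
6: ✓ MOVLE  r2←0x93
7: ✓ CMP  NZCV=1001
8: · SUBLT
9: ✓ ADDCC  r1←0x0a
10: · ADDLE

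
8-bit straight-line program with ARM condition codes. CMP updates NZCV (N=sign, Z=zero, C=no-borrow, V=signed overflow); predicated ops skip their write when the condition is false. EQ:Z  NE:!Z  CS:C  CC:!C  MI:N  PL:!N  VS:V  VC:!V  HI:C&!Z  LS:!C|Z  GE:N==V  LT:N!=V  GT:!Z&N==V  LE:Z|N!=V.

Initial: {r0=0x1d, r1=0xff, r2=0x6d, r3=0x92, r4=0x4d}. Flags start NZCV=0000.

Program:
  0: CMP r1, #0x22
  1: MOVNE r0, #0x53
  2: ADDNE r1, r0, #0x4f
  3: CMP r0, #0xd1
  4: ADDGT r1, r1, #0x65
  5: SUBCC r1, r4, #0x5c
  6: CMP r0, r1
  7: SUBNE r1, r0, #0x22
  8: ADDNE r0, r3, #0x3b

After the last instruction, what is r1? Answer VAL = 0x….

0: ✓ CMP  NZCV=1010
1: ✓ MOVNE  r0←0x53
2: ✓ ADDNE  r1←0xa2
3: ✓ CMP  NZCV=1001
4: ✓ ADDGT  r1←0x07
5: ✓ SUBCC  r1←0xf1
6: ✓ CMP  NZCV=0000
7: ✓ SUBNE  r1←0x31
8: ✓ ADDNE  r0←0xcd

VAL = 0x31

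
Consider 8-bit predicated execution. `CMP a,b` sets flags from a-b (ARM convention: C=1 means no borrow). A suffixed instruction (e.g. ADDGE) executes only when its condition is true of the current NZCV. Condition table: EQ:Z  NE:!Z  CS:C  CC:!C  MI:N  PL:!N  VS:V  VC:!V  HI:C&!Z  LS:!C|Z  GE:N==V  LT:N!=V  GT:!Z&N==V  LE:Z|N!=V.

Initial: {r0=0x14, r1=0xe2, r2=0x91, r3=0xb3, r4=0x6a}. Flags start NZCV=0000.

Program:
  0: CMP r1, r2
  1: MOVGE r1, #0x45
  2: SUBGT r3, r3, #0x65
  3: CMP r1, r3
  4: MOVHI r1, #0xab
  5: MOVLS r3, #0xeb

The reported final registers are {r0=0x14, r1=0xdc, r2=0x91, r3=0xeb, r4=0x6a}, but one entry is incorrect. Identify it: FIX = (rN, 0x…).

0: ✓ CMP  NZCV=0010
1: ✓ MOVGE  r1←0x45
2: ✓ SUBGT  r3←0x4e
3: ✓ CMP  NZCV=1000
4: · MOVHI
5: ✓ MOVLS  r3←0xeb

FIX = (r1, 0x45)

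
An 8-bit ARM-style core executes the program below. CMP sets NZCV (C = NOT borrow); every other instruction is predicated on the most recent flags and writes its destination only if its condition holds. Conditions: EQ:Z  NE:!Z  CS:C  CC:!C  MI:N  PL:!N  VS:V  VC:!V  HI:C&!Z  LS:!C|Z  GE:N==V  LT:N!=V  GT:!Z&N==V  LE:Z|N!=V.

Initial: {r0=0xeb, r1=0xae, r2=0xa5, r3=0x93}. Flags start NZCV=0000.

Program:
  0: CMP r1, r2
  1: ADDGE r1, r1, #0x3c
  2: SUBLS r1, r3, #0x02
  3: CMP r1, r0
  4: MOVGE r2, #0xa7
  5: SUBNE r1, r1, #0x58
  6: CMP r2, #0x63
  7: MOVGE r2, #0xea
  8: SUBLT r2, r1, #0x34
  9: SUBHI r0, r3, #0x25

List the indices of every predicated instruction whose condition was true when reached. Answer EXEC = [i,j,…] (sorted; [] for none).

EXEC = [1,5,8,9]

0: ✓ CMP  NZCV=0010
1: ✓ ADDGE  r1←0xea
2: · SUBLS
3: ✓ CMP  NZCV=1000
4: · MOVGE
5: ✓ SUBNE  r1←0x92
6: ✓ CMP  NZCV=0011
7: · MOVGE
8: ✓ SUBLT  r2←0x5e
9: ✓ SUBHI  r0←0x6e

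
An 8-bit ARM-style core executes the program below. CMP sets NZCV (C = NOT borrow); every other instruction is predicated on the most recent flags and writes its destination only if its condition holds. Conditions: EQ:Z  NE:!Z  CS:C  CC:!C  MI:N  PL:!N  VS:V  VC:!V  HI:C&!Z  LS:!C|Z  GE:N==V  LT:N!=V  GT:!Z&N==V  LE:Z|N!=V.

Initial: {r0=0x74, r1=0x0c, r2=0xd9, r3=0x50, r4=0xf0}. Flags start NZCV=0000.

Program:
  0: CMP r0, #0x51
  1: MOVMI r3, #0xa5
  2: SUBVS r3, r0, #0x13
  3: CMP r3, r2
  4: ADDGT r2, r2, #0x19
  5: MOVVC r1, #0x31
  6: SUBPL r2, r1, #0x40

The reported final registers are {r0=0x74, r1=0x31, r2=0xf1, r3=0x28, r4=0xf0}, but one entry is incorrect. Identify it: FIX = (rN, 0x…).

FIX = (r3, 0x50)

0: ✓ CMP  NZCV=0010
1: · MOVMI
2: · SUBVS
3: ✓ CMP  NZCV=0000
4: ✓ ADDGT  r2←0xf2
5: ✓ MOVVC  r1←0x31
6: ✓ SUBPL  r2←0xf1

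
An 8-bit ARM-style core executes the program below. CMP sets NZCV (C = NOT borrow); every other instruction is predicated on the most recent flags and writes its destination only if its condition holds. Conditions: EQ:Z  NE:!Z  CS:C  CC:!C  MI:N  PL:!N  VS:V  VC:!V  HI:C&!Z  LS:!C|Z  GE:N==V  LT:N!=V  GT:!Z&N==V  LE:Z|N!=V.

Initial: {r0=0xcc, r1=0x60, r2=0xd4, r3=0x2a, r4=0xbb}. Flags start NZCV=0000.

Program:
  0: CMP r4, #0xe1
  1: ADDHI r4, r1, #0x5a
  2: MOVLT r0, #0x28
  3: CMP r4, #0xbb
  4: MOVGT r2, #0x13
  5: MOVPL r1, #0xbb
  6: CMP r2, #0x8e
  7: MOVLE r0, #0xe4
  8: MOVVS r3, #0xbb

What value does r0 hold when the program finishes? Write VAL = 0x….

[0] flags=1000 → (cmp)
[1] flags=1000 HI?F → skip
[2] flags=1000 LT?T → r0=0x28
[3] flags=0110 → (cmp)
[4] flags=0110 GT?F → skip
[5] flags=0110 PL?T → r1=0xbb
[6] flags=0010 → (cmp)
[7] flags=0010 LE?F → skip
[8] flags=0010 VS?F → skip

VAL = 0x28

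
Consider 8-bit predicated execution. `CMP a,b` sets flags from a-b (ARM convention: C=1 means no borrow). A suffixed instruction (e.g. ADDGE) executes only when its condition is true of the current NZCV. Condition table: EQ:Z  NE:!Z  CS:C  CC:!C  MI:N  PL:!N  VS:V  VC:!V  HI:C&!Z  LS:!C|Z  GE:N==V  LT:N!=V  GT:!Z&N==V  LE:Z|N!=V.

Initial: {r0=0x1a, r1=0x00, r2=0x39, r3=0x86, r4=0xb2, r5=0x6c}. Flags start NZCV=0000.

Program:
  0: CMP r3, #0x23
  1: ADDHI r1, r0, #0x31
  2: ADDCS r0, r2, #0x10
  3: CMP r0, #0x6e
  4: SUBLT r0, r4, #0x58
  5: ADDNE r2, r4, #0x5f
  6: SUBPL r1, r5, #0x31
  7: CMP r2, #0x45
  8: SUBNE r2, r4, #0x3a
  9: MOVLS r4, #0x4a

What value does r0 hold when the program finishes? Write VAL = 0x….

VAL = 0x5a

[0] flags=0011 → (cmp)
[1] flags=0011 HI?T → r1=0x4b
[2] flags=0011 CS?T → r0=0x49
[3] flags=1000 → (cmp)
[4] flags=1000 LT?T → r0=0x5a
[5] flags=1000 NE?T → r2=0x11
[6] flags=1000 PL?F → skip
[7] flags=1000 → (cmp)
[8] flags=1000 NE?T → r2=0x78
[9] flags=1000 LS?T → r4=0x4a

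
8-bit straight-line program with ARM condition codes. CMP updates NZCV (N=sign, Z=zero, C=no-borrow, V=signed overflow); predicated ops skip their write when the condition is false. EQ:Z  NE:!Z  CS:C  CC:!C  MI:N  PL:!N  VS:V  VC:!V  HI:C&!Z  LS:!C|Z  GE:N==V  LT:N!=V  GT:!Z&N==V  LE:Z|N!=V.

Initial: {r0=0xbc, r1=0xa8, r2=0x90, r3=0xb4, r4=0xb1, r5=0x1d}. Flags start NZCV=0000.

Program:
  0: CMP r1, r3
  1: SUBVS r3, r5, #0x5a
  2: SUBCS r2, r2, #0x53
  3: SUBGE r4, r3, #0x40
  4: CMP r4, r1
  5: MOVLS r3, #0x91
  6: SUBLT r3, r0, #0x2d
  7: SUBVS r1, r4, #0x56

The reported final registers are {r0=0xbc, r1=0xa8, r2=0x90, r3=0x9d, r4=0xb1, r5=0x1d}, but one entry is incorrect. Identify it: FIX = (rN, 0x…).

0: ✓ CMP  NZCV=1000
1: · SUBVS
2: · SUBCS
3: · SUBGE
4: ✓ CMP  NZCV=0010
5: · MOVLS
6: · SUBLT
7: · SUBVS

FIX = (r3, 0xb4)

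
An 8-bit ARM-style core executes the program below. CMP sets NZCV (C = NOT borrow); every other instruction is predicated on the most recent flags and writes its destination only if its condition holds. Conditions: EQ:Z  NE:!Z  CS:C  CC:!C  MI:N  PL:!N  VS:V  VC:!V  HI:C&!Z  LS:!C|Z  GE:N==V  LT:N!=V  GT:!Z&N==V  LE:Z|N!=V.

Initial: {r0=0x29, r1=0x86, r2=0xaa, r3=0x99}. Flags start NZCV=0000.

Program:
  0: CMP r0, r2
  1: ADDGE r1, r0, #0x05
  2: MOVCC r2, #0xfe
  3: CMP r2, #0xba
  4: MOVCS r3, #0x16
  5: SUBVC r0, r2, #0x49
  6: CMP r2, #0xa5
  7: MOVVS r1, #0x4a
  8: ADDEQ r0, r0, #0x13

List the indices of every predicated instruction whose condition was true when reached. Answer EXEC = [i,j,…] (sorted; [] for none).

0: ✓ CMP  NZCV=0000
1: ✓ ADDGE  r1←0x2e
2: ✓ MOVCC  r2←0xfe
3: ✓ CMP  NZCV=0010
4: ✓ MOVCS  r3←0x16
5: ✓ SUBVC  r0←0xb5
6: ✓ CMP  NZCV=0010
7: · MOVVS
8: · ADDEQ

EXEC = [1,2,4,5]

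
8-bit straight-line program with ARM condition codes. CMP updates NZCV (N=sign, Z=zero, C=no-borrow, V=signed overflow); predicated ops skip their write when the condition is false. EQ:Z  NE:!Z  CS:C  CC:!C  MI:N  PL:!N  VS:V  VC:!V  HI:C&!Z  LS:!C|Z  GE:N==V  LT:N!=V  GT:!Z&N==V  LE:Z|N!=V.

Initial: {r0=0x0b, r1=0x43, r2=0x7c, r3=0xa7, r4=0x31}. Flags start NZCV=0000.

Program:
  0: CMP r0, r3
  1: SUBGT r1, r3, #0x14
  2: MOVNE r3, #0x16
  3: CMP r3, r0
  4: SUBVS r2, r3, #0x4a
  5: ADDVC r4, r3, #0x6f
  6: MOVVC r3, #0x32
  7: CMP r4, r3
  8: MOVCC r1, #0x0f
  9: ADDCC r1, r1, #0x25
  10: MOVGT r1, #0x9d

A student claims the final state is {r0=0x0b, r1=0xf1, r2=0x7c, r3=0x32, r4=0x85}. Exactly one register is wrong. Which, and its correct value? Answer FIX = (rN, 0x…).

0: ✓ CMP  NZCV=0000
1: ✓ SUBGT  r1←0x93
2: ✓ MOVNE  r3←0x16
3: ✓ CMP  NZCV=0010
4: · SUBVS
5: ✓ ADDVC  r4←0x85
6: ✓ MOVVC  r3←0x32
7: ✓ CMP  NZCV=0011
8: · MOVCC
9: · ADDCC
10: · MOVGT

FIX = (r1, 0x93)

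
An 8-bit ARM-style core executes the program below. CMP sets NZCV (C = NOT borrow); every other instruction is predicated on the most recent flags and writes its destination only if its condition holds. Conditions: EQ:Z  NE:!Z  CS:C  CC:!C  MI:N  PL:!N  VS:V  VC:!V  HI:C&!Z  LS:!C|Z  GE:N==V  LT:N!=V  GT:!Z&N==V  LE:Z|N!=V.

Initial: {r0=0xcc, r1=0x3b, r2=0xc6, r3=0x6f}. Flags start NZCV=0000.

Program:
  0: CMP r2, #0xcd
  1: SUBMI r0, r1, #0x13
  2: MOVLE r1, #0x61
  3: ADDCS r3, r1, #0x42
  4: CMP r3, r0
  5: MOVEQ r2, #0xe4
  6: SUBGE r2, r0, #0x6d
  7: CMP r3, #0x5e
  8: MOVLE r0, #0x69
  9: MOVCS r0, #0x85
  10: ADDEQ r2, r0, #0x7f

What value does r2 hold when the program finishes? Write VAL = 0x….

0: ✓ CMP  NZCV=1000
1: ✓ SUBMI  r0←0x28
2: ✓ MOVLE  r1←0x61
3: · ADDCS
4: ✓ CMP  NZCV=0010
5: · MOVEQ
6: ✓ SUBGE  r2←0xbb
7: ✓ CMP  NZCV=0010
8: · MOVLE
9: ✓ MOVCS  r0←0x85
10: · ADDEQ

VAL = 0xbb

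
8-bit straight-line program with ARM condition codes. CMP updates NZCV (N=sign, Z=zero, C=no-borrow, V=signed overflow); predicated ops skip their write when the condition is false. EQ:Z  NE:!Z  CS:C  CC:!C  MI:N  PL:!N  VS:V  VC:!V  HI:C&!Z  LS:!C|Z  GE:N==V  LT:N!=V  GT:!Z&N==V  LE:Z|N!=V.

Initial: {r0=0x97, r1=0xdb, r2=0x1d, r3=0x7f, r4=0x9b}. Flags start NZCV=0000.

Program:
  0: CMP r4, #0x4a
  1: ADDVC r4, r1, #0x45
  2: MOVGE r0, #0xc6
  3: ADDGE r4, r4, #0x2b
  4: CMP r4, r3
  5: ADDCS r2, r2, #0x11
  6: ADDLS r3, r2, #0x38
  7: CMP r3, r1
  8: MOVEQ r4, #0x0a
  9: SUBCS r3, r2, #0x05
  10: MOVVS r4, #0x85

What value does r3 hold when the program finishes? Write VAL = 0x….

VAL = 0x7f

[0] flags=0011 → (cmp)
[1] flags=0011 VC?F → skip
[2] flags=0011 GE?F → skip
[3] flags=0011 GE?F → skip
[4] flags=0011 → (cmp)
[5] flags=0011 CS?T → r2=0x2e
[6] flags=0011 LS?F → skip
[7] flags=1001 → (cmp)
[8] flags=1001 EQ?F → skip
[9] flags=1001 CS?F → skip
[10] flags=1001 VS?T → r4=0x85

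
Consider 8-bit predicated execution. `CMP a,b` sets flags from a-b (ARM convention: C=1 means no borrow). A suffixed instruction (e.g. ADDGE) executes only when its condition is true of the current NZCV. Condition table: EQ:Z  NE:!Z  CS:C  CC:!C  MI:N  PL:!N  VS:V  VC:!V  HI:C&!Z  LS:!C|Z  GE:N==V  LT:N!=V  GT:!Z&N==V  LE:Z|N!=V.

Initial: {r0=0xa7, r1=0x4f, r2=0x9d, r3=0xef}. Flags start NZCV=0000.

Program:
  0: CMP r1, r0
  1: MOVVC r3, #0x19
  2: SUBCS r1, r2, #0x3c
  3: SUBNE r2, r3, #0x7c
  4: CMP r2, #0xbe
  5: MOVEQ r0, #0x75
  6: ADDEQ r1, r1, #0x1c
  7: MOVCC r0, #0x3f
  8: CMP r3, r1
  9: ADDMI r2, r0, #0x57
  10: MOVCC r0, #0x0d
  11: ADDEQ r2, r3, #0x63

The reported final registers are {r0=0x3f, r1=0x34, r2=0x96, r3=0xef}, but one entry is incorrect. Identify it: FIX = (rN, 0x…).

[0] flags=1001 → (cmp)
[1] flags=1001 VC?F → skip
[2] flags=1001 CS?F → skip
[3] flags=1001 NE?T → r2=0x73
[4] flags=1001 → (cmp)
[5] flags=1001 EQ?F → skip
[6] flags=1001 EQ?F → skip
[7] flags=1001 CC?T → r0=0x3f
[8] flags=1010 → (cmp)
[9] flags=1010 MI?T → r2=0x96
[10] flags=1010 CC?F → skip
[11] flags=1010 EQ?F → skip

FIX = (r1, 0x4f)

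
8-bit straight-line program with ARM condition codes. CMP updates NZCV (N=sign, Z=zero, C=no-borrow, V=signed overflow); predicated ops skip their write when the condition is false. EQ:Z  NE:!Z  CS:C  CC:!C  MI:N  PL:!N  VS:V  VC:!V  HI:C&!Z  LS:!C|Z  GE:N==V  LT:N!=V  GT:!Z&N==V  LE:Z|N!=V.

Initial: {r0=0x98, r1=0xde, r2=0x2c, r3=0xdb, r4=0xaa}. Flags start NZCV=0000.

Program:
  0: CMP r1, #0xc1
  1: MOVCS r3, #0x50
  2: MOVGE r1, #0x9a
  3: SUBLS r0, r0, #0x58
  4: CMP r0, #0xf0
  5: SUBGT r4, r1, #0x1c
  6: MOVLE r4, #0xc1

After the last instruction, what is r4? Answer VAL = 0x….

[0] flags=0010 → (cmp)
[1] flags=0010 CS?T → r3=0x50
[2] flags=0010 GE?T → r1=0x9a
[3] flags=0010 LS?F → skip
[4] flags=1000 → (cmp)
[5] flags=1000 GT?F → skip
[6] flags=1000 LE?T → r4=0xc1

VAL = 0xc1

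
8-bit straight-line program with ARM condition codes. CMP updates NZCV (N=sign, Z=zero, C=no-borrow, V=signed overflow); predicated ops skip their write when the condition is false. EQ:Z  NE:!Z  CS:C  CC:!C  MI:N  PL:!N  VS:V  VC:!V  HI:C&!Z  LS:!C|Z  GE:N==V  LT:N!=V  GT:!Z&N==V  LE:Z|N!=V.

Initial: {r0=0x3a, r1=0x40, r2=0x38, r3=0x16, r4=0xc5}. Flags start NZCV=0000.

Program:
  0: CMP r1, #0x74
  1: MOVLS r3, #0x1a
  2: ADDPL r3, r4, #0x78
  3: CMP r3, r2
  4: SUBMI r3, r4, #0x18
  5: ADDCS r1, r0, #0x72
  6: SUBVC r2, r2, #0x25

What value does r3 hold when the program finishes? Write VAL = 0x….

[0] flags=1000 → (cmp)
[1] flags=1000 LS?T → r3=0x1a
[2] flags=1000 PL?F → skip
[3] flags=1000 → (cmp)
[4] flags=1000 MI?T → r3=0xad
[5] flags=1000 CS?F → skip
[6] flags=1000 VC?T → r2=0x13

VAL = 0xad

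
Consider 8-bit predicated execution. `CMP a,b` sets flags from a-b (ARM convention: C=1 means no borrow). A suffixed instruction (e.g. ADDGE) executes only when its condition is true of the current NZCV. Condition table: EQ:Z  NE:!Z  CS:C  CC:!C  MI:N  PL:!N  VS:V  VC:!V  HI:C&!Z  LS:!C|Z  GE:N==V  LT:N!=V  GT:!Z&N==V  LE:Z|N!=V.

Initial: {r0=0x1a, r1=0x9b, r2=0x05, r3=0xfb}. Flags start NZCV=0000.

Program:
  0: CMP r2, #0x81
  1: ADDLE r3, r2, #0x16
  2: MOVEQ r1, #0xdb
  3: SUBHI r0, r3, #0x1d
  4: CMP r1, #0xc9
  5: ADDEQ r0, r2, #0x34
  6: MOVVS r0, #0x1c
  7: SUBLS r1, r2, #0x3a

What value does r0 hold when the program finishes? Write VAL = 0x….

VAL = 0x1a

[0] flags=1001 → (cmp)
[1] flags=1001 LE?F → skip
[2] flags=1001 EQ?F → skip
[3] flags=1001 HI?F → skip
[4] flags=1000 → (cmp)
[5] flags=1000 EQ?F → skip
[6] flags=1000 VS?F → skip
[7] flags=1000 LS?T → r1=0xcb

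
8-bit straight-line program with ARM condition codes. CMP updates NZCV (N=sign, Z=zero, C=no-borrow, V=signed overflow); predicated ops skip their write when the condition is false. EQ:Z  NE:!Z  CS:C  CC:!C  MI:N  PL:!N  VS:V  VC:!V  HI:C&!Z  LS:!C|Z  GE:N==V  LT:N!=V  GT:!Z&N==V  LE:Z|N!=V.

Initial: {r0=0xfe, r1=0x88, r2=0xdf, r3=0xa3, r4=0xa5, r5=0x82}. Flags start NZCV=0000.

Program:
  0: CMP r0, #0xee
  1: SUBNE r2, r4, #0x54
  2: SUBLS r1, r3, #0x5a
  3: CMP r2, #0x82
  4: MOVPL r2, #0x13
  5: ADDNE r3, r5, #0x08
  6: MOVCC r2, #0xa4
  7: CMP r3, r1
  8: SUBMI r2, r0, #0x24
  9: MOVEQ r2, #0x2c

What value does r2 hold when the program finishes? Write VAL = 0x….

0: ✓ CMP  NZCV=0010
1: ✓ SUBNE  r2←0x51
2: · SUBLS
3: ✓ CMP  NZCV=1001
4: · MOVPL
5: ✓ ADDNE  r3←0x8a
6: ✓ MOVCC  r2←0xa4
7: ✓ CMP  NZCV=0010
8: · SUBMI
9: · MOVEQ

VAL = 0xa4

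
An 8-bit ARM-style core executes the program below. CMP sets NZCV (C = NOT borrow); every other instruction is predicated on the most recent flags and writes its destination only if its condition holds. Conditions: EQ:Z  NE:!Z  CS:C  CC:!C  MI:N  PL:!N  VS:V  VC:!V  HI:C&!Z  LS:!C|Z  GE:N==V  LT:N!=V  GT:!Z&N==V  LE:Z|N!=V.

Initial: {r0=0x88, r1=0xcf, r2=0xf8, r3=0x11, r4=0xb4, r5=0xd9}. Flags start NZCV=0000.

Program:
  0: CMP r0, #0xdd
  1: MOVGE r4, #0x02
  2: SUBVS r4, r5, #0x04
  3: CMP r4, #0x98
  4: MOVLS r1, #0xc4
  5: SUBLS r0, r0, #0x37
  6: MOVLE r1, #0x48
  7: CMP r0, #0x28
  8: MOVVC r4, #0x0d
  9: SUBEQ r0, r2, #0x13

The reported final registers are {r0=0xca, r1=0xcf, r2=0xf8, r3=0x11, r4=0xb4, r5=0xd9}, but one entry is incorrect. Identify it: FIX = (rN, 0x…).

FIX = (r0, 0x88)

[0] flags=1000 → (cmp)
[1] flags=1000 GE?F → skip
[2] flags=1000 VS?F → skip
[3] flags=0010 → (cmp)
[4] flags=0010 LS?F → skip
[5] flags=0010 LS?F → skip
[6] flags=0010 LE?F → skip
[7] flags=0011 → (cmp)
[8] flags=0011 VC?F → skip
[9] flags=0011 EQ?F → skip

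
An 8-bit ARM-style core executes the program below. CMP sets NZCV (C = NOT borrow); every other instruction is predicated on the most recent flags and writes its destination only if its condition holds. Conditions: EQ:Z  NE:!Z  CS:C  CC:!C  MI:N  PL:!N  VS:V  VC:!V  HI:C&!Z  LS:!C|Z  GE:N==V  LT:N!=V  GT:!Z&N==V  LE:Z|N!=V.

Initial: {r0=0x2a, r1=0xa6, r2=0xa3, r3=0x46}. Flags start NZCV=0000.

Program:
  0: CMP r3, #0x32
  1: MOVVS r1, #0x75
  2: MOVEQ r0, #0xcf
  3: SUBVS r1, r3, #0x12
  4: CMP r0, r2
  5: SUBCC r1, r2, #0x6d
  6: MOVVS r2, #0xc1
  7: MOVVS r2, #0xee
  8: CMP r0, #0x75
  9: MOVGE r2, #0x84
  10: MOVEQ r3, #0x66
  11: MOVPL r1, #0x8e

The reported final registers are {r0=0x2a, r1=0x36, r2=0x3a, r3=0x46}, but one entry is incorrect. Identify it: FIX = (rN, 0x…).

FIX = (r2, 0xee)

0: ✓ CMP  NZCV=0010
1: · MOVVS
2: · MOVEQ
3: · SUBVS
4: ✓ CMP  NZCV=1001
5: ✓ SUBCC  r1←0x36
6: ✓ MOVVS  r2←0xc1
7: ✓ MOVVS  r2←0xee
8: ✓ CMP  NZCV=1000
9: · MOVGE
10: · MOVEQ
11: · MOVPL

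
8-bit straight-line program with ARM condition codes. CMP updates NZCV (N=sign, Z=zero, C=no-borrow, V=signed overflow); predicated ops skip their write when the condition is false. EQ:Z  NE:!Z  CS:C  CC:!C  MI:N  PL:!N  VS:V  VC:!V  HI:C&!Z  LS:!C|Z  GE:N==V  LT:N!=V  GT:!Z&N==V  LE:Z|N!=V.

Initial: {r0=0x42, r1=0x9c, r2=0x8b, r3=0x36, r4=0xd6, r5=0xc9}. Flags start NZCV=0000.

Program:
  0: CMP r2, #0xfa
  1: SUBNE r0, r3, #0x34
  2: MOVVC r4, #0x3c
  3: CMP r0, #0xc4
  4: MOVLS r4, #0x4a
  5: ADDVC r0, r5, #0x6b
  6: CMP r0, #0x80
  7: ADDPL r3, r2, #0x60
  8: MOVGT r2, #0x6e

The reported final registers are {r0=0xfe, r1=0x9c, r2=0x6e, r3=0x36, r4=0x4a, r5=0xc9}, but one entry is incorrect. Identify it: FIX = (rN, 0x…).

[0] flags=1000 → (cmp)
[1] flags=1000 NE?T → r0=0x02
[2] flags=1000 VC?T → r4=0x3c
[3] flags=0000 → (cmp)
[4] flags=0000 LS?T → r4=0x4a
[5] flags=0000 VC?T → r0=0x34
[6] flags=1001 → (cmp)
[7] flags=1001 PL?F → skip
[8] flags=1001 GT?T → r2=0x6e

FIX = (r0, 0x34)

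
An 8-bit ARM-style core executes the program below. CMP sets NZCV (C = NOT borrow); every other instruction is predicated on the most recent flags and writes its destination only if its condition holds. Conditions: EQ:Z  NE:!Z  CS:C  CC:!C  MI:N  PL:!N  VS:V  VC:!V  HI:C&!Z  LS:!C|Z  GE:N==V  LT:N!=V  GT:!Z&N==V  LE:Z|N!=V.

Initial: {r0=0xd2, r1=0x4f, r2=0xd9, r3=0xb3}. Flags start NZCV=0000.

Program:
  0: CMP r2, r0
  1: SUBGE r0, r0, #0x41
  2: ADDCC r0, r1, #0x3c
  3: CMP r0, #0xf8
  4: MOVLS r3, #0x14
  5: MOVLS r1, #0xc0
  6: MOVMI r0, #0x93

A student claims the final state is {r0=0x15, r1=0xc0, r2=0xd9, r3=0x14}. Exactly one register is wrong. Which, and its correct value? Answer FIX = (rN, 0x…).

FIX = (r0, 0x93)

[0] flags=0010 → (cmp)
[1] flags=0010 GE?T → r0=0x91
[2] flags=0010 CC?F → skip
[3] flags=1000 → (cmp)
[4] flags=1000 LS?T → r3=0x14
[5] flags=1000 LS?T → r1=0xc0
[6] flags=1000 MI?T → r0=0x93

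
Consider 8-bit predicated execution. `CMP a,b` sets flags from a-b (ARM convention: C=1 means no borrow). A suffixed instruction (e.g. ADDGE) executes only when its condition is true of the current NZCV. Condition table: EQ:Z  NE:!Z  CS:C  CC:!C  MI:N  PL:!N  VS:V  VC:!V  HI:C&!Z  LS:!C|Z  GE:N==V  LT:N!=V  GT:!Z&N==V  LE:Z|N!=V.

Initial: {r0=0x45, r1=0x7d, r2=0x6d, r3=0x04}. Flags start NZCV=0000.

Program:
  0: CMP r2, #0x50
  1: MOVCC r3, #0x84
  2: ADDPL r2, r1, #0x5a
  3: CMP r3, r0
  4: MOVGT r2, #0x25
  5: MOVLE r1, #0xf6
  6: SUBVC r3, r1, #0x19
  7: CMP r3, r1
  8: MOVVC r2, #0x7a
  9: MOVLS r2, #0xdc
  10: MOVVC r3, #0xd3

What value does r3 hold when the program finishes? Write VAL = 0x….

VAL = 0xd3

[0] flags=0010 → (cmp)
[1] flags=0010 CC?F → skip
[2] flags=0010 PL?T → r2=0xd7
[3] flags=1000 → (cmp)
[4] flags=1000 GT?F → skip
[5] flags=1000 LE?T → r1=0xf6
[6] flags=1000 VC?T → r3=0xdd
[7] flags=1000 → (cmp)
[8] flags=1000 VC?T → r2=0x7a
[9] flags=1000 LS?T → r2=0xdc
[10] flags=1000 VC?T → r3=0xd3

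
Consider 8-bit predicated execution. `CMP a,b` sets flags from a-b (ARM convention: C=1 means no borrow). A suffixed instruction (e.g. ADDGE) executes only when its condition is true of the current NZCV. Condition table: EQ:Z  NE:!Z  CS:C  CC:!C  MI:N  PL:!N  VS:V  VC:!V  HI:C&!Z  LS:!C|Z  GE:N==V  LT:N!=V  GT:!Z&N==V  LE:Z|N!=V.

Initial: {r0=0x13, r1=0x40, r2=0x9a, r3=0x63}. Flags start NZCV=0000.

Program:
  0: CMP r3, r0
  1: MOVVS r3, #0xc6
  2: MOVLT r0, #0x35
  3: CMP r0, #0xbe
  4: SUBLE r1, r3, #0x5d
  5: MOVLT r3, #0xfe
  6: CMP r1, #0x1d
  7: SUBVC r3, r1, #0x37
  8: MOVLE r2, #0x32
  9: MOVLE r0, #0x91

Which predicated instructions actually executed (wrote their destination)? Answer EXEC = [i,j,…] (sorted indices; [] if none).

[0] flags=0010 → (cmp)
[1] flags=0010 VS?F → skip
[2] flags=0010 LT?F → skip
[3] flags=0000 → (cmp)
[4] flags=0000 LE?F → skip
[5] flags=0000 LT?F → skip
[6] flags=0010 → (cmp)
[7] flags=0010 VC?T → r3=0x09
[8] flags=0010 LE?F → skip
[9] flags=0010 LE?F → skip

EXEC = [7]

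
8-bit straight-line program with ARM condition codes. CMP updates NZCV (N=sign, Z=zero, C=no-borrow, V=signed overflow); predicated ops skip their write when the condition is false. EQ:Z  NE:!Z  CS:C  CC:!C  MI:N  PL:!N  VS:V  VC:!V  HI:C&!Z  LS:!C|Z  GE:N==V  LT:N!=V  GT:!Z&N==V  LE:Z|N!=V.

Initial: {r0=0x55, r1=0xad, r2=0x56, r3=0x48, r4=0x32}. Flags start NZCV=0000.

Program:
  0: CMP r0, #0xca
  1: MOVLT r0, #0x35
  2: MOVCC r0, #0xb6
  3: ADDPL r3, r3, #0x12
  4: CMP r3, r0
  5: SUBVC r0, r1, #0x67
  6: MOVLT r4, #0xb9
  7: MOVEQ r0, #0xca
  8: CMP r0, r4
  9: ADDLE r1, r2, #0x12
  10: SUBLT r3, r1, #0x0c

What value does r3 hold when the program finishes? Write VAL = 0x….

VAL = 0x5c

[0] flags=1001 → (cmp)
[1] flags=1001 LT?F → skip
[2] flags=1001 CC?T → r0=0xb6
[3] flags=1001 PL?F → skip
[4] flags=1001 → (cmp)
[5] flags=1001 VC?F → skip
[6] flags=1001 LT?F → skip
[7] flags=1001 EQ?F → skip
[8] flags=1010 → (cmp)
[9] flags=1010 LE?T → r1=0x68
[10] flags=1010 LT?T → r3=0x5c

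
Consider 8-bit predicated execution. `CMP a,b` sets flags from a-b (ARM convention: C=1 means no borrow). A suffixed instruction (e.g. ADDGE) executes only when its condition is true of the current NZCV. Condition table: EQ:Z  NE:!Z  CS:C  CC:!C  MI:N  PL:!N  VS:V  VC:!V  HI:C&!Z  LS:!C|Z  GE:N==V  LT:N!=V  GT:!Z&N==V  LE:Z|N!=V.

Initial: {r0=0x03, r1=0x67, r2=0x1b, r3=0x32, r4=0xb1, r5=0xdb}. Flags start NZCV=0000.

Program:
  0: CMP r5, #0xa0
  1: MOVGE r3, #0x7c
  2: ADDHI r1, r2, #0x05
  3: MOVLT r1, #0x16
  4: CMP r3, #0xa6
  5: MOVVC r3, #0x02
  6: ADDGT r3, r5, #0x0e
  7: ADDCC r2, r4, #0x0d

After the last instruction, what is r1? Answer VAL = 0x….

VAL = 0x20

0: ✓ CMP  NZCV=0010
1: ✓ MOVGE  r3←0x7c
2: ✓ ADDHI  r1←0x20
3: · MOVLT
4: ✓ CMP  NZCV=1001
5: · MOVVC
6: ✓ ADDGT  r3←0xe9
7: ✓ ADDCC  r2←0xbe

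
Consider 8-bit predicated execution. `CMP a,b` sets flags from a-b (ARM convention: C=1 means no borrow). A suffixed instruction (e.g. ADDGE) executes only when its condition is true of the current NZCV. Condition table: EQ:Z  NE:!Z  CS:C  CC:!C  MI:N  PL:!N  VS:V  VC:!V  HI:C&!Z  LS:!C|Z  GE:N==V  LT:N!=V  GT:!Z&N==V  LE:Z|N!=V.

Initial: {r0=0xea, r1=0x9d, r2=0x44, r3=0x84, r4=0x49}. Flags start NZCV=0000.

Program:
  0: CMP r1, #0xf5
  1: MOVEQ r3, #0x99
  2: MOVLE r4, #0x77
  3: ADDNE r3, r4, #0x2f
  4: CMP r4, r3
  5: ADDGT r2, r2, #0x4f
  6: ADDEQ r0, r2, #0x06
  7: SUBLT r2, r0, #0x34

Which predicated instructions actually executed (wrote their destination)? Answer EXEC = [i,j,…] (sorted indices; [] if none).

[0] flags=1000 → (cmp)
[1] flags=1000 EQ?F → skip
[2] flags=1000 LE?T → r4=0x77
[3] flags=1000 NE?T → r3=0xa6
[4] flags=1001 → (cmp)
[5] flags=1001 GT?T → r2=0x93
[6] flags=1001 EQ?F → skip
[7] flags=1001 LT?F → skip

EXEC = [2,3,5]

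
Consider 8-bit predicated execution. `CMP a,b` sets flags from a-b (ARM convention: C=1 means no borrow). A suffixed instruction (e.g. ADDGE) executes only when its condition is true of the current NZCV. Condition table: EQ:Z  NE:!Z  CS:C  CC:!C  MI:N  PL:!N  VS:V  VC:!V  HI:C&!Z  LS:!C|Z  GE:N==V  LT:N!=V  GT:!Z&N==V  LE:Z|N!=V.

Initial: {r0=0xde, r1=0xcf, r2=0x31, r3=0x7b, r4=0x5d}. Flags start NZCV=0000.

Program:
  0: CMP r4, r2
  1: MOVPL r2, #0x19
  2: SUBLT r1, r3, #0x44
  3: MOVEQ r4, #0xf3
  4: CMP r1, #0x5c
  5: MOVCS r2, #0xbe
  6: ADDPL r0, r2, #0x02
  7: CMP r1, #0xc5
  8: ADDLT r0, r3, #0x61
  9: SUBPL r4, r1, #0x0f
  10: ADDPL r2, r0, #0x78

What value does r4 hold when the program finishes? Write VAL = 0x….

0: ✓ CMP  NZCV=0010
1: ✓ MOVPL  r2←0x19
2: · SUBLT
3: · MOVEQ
4: ✓ CMP  NZCV=0011
5: ✓ MOVCS  r2←0xbe
6: ✓ ADDPL  r0←0xc0
7: ✓ CMP  NZCV=0010
8: · ADDLT
9: ✓ SUBPL  r4←0xc0
10: ✓ ADDPL  r2←0x38

VAL = 0xc0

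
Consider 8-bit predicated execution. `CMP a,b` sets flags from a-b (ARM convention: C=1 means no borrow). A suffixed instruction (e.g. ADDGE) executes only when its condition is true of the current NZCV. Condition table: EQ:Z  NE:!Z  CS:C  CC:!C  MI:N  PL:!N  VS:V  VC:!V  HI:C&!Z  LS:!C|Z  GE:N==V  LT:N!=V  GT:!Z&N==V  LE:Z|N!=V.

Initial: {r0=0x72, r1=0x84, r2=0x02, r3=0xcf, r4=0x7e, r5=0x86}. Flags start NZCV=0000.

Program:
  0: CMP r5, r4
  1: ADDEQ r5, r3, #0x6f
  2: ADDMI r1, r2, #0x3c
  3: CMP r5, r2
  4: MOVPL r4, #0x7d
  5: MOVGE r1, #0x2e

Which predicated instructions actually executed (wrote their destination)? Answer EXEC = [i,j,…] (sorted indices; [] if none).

EXEC = []

[0] flags=0011 → (cmp)
[1] flags=0011 EQ?F → skip
[2] flags=0011 MI?F → skip
[3] flags=1010 → (cmp)
[4] flags=1010 PL?F → skip
[5] flags=1010 GE?F → skip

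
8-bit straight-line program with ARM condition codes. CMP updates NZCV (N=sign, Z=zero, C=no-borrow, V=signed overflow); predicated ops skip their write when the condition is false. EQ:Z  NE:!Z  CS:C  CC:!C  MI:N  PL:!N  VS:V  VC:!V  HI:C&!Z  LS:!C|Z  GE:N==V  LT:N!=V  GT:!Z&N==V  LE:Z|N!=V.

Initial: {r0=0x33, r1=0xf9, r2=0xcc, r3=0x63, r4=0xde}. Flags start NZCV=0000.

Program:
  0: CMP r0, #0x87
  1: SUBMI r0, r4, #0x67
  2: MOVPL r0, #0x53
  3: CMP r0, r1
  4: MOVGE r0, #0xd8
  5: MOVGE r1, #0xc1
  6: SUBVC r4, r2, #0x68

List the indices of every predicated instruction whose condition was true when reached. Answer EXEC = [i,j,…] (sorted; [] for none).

EXEC = [1,4,5,6]

[0] flags=1001 → (cmp)
[1] flags=1001 MI?T → r0=0x77
[2] flags=1001 PL?F → skip
[3] flags=0000 → (cmp)
[4] flags=0000 GE?T → r0=0xd8
[5] flags=0000 GE?T → r1=0xc1
[6] flags=0000 VC?T → r4=0x64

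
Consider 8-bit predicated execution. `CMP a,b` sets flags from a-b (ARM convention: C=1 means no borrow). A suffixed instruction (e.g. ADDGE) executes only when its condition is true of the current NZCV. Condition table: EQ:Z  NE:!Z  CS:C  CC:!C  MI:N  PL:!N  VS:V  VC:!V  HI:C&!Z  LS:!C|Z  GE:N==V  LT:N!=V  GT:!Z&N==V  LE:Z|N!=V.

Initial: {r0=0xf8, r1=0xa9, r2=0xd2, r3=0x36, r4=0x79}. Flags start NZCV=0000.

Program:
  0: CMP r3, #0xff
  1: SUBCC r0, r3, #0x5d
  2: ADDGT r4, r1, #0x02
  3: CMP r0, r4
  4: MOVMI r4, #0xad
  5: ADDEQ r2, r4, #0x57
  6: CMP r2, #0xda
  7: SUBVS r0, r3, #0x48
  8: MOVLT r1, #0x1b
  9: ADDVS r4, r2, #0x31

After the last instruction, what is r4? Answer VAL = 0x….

0: ✓ CMP  NZCV=0000
1: ✓ SUBCC  r0←0xd9
2: ✓ ADDGT  r4←0xab
3: ✓ CMP  NZCV=0010
4: · MOVMI
5: · ADDEQ
6: ✓ CMP  NZCV=1000
7: · SUBVS
8: ✓ MOVLT  r1←0x1b
9: · ADDVS

VAL = 0xab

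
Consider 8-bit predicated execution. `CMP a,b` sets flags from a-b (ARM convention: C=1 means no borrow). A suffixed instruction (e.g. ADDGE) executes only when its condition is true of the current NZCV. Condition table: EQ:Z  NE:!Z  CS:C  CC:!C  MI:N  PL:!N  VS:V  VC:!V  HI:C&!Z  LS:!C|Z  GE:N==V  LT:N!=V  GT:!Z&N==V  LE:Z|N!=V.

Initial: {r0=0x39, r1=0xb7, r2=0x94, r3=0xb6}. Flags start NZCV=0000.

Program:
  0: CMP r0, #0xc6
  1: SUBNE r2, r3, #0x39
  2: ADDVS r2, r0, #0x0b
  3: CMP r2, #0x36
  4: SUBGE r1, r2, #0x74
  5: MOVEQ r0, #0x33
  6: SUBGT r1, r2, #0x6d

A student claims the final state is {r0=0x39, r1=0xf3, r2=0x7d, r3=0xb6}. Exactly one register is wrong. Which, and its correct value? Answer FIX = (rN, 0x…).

FIX = (r1, 0x10)

0: ✓ CMP  NZCV=0000
1: ✓ SUBNE  r2←0x7d
2: · ADDVS
3: ✓ CMP  NZCV=0010
4: ✓ SUBGE  r1←0x09
5: · MOVEQ
6: ✓ SUBGT  r1←0x10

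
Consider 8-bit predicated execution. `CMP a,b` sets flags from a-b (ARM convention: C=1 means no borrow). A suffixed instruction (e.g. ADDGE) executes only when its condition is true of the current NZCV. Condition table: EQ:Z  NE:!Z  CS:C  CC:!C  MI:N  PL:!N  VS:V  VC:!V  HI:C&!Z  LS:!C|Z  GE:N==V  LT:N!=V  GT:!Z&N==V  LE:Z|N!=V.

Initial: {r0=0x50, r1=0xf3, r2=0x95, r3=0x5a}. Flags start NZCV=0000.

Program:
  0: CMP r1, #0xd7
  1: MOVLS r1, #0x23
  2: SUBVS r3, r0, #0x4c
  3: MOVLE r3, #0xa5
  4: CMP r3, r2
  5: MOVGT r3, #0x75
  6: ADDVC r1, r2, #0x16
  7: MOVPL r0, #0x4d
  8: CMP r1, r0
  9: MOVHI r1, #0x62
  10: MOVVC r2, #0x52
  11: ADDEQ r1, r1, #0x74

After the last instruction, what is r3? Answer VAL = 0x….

[0] flags=0010 → (cmp)
[1] flags=0010 LS?F → skip
[2] flags=0010 VS?F → skip
[3] flags=0010 LE?F → skip
[4] flags=1001 → (cmp)
[5] flags=1001 GT?T → r3=0x75
[6] flags=1001 VC?F → skip
[7] flags=1001 PL?F → skip
[8] flags=1010 → (cmp)
[9] flags=1010 HI?T → r1=0x62
[10] flags=1010 VC?T → r2=0x52
[11] flags=1010 EQ?F → skip

VAL = 0x75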